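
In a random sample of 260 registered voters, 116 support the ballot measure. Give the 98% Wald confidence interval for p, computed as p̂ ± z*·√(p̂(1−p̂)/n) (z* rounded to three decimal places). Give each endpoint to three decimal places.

(0.374, 0.518)

p̂ = 116/260 = 0.44615.
SE(p̂) = √(0.44615·0.55385/260) = 0.030828.
The 98% critical value is z* = 2.326.
Margin = 2.326·0.030828 = 0.07171.
Interval: 0.44615 ± 0.07171 → (0.374, 0.518).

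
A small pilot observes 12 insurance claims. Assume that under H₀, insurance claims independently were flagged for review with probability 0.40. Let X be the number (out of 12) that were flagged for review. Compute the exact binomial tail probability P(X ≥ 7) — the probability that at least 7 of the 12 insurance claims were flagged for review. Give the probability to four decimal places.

X ~ Binomial(n=12, p=0.40).
P(X ≥ 7) = Σ_{j=7}^{12} C(12,j)·0.40^j·0.60^{12−j}.
= 0.100902 + 0.042043 + 0.012457 + 0.002491 + 0.000302 + 0.000017 = 0.1582.

P = 0.1582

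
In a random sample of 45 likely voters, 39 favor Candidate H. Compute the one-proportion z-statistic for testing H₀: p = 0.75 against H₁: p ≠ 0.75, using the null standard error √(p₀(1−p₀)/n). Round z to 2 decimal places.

p̂ = 39/45 = 0.86667.
SE₀ = √(0.75·0.25/45) = 0.064550.
z = (0.86667 − 0.75)/0.064550 = 0.11667/0.064550 = 1.81.

z = 1.81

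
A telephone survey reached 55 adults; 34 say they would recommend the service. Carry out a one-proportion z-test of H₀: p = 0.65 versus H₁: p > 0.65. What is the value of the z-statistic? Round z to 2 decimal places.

Sample proportion p̂ = 34/55 = 0.61818.
Under H₀, SE = √(p₀(1−p₀)/n) = √(0.65·0.35/55) = √0.004136364 = 0.064315.
z = (p̂ − p₀)/SE = (0.61818 − 0.65)/0.064315 = -0.49.

z = -0.49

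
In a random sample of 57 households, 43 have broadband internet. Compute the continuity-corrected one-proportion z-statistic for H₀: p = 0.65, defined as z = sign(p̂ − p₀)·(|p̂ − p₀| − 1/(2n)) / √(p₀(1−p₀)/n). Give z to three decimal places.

z = 1.513

With x = 43 successes in n = 57, p̂ = 0.75439. p̂ − p₀ = 0.104386.
1/(2n) = 0.008772.
Corrected numerator: |0.104386| − 0.008772 = 0.095614.
Under H₀, SE = √(p₀(1−p₀)/n) = √(0.65·0.35/57) = √0.003991228 = 0.063176.
z = (+)0.095614/0.063176 = 1.513.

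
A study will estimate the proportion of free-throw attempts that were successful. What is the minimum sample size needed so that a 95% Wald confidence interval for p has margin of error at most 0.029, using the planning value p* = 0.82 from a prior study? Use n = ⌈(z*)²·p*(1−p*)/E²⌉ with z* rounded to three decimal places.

n = 675

For 95% confidence, z* = 1.960.
p*(1−p*) = 0.82·0.18 = 0.1476.
(z*)²·p*(1−p*)/E² = 3.841600·0.1476/0.000841 = 674.221.
⌈674.221⌉ = 675.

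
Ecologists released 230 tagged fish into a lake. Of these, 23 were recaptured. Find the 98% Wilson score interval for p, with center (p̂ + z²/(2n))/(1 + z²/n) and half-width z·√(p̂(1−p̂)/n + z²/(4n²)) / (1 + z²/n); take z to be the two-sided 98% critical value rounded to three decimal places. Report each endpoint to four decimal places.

(0.0628, 0.1556)

Here p̂ = 23/230 = 0.10000 and z = 2.326 (z² = 5.410276).
Denominator 1 + z²/n = 1 + 5.410276/230 = 1.023523.
Adjusted center: (0.10000 + z²/(2n))/1.023523 = 0.10919.
Radicand: p̂(1−p̂)/n + z²/(4n²) = 0.000391304 + 0.000025568 = 0.000416872.
Half-width = z·√(radicand)/denom = 2.326·0.020417/1.023523 = 0.04640.
CI: 0.10919 ± 0.04640 = (0.0628, 0.1556).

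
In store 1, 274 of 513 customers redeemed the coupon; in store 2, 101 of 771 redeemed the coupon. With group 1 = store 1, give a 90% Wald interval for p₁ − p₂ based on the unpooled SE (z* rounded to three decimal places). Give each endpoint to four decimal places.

(0.3617, 0.4445)

p̂₁ = 274/513 = 0.53411, p̂₂ = 101/771 = 0.13100; p̂₁ − p̂₂ = 0.40311.
Unpooled SE = √(p̂₁(1−p̂₁)/n₁ + p̂₂(1−p̂₂)/n₂) = √(0.000485061 + 0.000147650) = 0.025154.
The 90% critical value is z* = 1.645. Margin = 1.645·0.025154 = 0.04138.
So the interval runs from 0.3617 to 0.4445.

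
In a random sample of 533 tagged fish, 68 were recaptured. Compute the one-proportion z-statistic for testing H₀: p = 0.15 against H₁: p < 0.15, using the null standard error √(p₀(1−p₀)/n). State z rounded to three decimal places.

z = -1.450

p̂ = 68/533 = 0.12758.
Under H₀, SE = √(p₀(1−p₀)/n) = √(0.15·0.85/533) = √0.000239212 = 0.015466.
Test statistic: z = -0.02242/0.015466 = -1.450.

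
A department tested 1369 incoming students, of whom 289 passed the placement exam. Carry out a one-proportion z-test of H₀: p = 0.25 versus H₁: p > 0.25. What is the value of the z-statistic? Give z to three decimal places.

Sample proportion p̂ = 289/1369 = 0.21110.
SE₀ = √(0.25·0.75/1369) = 0.011703.
z = (0.21110 − 0.25)/0.011703 = -0.03890/0.011703 = -3.324.

z = -3.324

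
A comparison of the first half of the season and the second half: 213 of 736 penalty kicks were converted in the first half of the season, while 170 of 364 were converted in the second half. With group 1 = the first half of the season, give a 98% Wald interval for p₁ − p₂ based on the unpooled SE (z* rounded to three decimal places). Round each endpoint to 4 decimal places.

(-0.2498, -0.1054)

p̂₁ = 0.28940, p̂₂ = 0.46703, so the observed difference is -0.17763.
Unpooled SE = √(p̂₁(1−p̂₁)/n₁ + p̂₂(1−p̂₂)/n₂) = √(0.000279414 + 0.000683827) = 0.031036.
The 98% critical value is z* = 2.326. Margin of error = 0.07219.
Interval: -0.17763 ± 0.07219 → (-0.2498, -0.1054).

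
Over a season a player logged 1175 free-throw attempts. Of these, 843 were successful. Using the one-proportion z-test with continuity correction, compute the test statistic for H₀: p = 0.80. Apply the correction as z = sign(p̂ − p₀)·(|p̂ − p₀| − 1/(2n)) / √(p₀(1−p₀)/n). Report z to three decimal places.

z = -7.038

The sample proportion is 843/1175 = 0.71745. p̂ − p₀ = -0.082553.
1/(2n) = 0.000426.
Corrected numerator: |-0.082553| − 0.000426 = 0.082127.
Under H₀, SE = √(p₀(1−p₀)/n) = √(0.80·0.20/1175) = √0.000136170 = 0.011669.
z = (−)0.082127/0.011669 = -7.038.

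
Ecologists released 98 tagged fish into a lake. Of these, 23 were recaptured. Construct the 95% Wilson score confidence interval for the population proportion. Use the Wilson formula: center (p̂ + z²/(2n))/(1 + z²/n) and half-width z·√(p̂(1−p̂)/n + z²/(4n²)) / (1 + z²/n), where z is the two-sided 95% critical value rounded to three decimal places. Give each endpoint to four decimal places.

(0.1618, 0.3276)

Here p̂ = 23/98 = 0.23469 and z = 1.960 (z² = 3.841600).
Denominator 1 + z²/n = 1 + 3.841600/98 = 1.039200.
Adjusted center: (0.23469 + z²/(2n))/1.039200 = 0.24470.
Radicand: p̂(1−p̂)/n + z²/(4n²) = 0.001832782 + 0.000100000 = 0.001932782.
Half-width = z·√(radicand)/denom = 1.960·0.043963/1.039200 = 0.08292.
So the interval runs from 0.1618 to 0.3276.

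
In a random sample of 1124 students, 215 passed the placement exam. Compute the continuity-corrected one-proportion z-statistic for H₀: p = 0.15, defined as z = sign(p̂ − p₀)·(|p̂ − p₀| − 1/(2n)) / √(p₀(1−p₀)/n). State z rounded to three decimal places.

z = 3.834

Sample proportion p̂ = 215/1124 = 0.19128. p̂ − p₀ = 0.041281.
1/(2n) = 0.000445.
Corrected numerator: |0.041281| − 0.000445 = 0.040836.
Under H₀, SE = √(p₀(1−p₀)/n) = √(0.15·0.85/1124) = √0.000113434 = 0.010651.
z = (+)0.040836/0.010651 = 3.834.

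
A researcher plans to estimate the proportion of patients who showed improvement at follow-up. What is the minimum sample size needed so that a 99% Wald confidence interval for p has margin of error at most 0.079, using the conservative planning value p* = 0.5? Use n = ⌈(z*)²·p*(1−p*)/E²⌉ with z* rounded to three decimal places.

n = 266

For 99% confidence, z* = 2.576.
p*(1−p*) = 0.2500.
Required n before rounding: 6.635776 × 0.2500 / 0.079² = 265.814.
Rounding up, n = 266.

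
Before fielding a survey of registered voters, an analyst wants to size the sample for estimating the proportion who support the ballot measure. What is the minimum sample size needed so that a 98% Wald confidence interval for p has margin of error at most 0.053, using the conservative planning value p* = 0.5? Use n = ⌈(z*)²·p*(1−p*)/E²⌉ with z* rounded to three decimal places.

n = 482

For 98% confidence, z* = 2.326.
p*(1−p*) = 0.50·0.50 = 0.2500.
Required n before rounding: 5.410276 × 0.2500 / 0.053² = 481.513.
Rounding up, n = 482.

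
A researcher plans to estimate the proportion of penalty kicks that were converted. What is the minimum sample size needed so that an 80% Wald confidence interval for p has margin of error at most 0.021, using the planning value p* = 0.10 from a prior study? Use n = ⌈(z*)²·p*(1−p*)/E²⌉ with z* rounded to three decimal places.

For 80% confidence, z* = 1.282.
p*(1−p*) = 0.10·0.90 = 0.0900.
Required n before rounding: 1.643524 × 0.0900 / 0.021² = 335.413.
Rounding up, n = 336.

n = 336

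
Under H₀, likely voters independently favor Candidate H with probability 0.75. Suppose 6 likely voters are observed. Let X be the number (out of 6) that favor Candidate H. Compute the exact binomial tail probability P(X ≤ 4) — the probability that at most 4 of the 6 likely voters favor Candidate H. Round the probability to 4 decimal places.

X ~ Binomial(n=6, p=0.75).
P(X ≤ 4) = Σ_{j=0}^{4} C(6,j)·0.75^j·0.25^{6−j}.
= 0.000244 + 0.004395 + 0.032959 + 0.131836 + 0.296631 = 0.4661.

P = 0.4661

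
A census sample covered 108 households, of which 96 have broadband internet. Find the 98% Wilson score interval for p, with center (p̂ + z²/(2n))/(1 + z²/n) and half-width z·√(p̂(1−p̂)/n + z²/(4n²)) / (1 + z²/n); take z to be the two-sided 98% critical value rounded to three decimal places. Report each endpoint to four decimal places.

Here p̂ = 96/108 = 0.88889 and z = 2.326 (z² = 5.410276).
Denominator 1 + z²/n = 1 + 5.410276/108 = 1.050095.
Center = (0.88889 + 0.025048)/1.050095 = 0.87034.
Radicand: p̂(1−p̂)/n + z²/(4n²) = 0.000914495 + 0.000115961 = 0.001030456.
Half-width = 2.326·√0.001030456/1.050095 = 0.07110.
Interval: 0.87034 ± 0.07110 → (0.7992, 0.9414).

(0.7992, 0.9414)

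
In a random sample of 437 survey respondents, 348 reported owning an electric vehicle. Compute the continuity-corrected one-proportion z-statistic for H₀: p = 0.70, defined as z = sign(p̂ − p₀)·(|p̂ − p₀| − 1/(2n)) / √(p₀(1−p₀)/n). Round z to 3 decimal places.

z = 4.343

p̂ = 348/437 = 0.79634. p̂ − p₀ = 0.096339.
1/(2n) = 0.001144.
Corrected numerator: |0.096339| − 0.001144 = 0.095195.
Under H₀, SE = √(p₀(1−p₀)/n) = √(0.70·0.30/437) = √0.000480549 = 0.021921.
z = +0.095195/0.021921 = 4.343.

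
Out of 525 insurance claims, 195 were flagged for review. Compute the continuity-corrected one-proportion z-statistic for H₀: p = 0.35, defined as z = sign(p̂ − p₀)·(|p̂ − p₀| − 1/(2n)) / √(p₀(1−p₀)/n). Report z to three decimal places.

z = 0.984

p̂ = 195/525 = 0.37143. p̂ − p₀ = 0.021429.
Continuity correction 1/(2n) = 1/1050 = 0.000952.
Corrected numerator: |0.021429| − 0.000952 = 0.020477.
Null standard error: √(0.35·0.65/525) = √0.000433333 = 0.020817.
z = +0.020477/0.020817 = 0.984.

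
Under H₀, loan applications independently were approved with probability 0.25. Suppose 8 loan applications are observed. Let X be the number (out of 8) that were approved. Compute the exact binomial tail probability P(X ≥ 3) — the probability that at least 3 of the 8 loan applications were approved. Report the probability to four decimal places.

P = 0.3215

X ~ Binomial(n=8, p=0.25).
P(X ≥ 3) = Σ_{j=3}^{8} C(8,j)·0.25^j·0.75^{8−j}.
= 0.207642 + 0.086517 + 0.023071 + 0.003845 + 0.000366 + 0.000015 = 0.3215.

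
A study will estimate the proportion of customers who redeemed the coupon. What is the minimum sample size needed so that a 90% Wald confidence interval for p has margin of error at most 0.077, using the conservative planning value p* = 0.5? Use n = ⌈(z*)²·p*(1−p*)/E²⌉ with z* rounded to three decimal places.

n = 115

For 90% confidence, z* = 1.645.
p*(1−p*) = 0.2500.
(z*)²·p*(1−p*)/E² = 2.706025·0.2500/0.005929 = 114.101.
Rounding up, n = 115.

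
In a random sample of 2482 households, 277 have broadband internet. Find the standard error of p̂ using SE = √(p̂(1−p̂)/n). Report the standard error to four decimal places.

SE = 0.0063

With x = 277 successes in n = 2482, p̂ = 0.11160.
p̂(1−p̂) = 0.11160·0.88840 = 0.099145.
SE = √(0.099145/2482) = √0.000039946 = 0.0063.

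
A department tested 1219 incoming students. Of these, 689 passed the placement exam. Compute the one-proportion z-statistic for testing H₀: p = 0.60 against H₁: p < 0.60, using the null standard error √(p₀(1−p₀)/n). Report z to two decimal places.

With x = 689 successes in n = 1219, p̂ = 0.56522.
SE₀ = √(0.60·0.40/1219) = 0.014031.
z = (p̂ − p₀)/SE = (0.56522 − 0.60)/0.014031 = -2.48.

z = -2.48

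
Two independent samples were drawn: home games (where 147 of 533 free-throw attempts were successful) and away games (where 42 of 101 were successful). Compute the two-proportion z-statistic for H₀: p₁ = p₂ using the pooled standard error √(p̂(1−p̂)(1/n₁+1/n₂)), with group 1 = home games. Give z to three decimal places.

p̂₁ = 147/533 = 0.27580, p̂₂ = 42/101 = 0.41584.
Pooled p̂ = (147+42)/(533+101) = 189/634 = 0.29811.
SE = √[p̂(1−p̂)(1/n₁+1/n₂)] = √[0.29811·0.70189·(1/533+1/101)] ≈ 0.049641.
z = -0.14004/0.049641 = -2.821.

z = -2.821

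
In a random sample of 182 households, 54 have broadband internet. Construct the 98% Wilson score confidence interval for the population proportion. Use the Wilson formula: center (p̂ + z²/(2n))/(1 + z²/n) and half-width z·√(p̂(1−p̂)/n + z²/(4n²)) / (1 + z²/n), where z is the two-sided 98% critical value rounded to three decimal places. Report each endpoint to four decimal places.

p̂ = 54/182 = 0.29670; z = 2.326, so z² = 5.410276.
Denominator 1 + z²/n = 1 + 5.410276/182 = 1.029727.
Adjusted center: (0.29670 + z²/(2n))/1.029727 = 0.30257.
Radicand: p̂(1−p̂)/n + z²/(4n²) = 0.001146541 + 0.000040834 = 0.001187375.
Half-width = 2.326·√0.001187375/1.029727 = 0.07784.
Interval: 0.30257 ± 0.07784 → (0.2247, 0.3804).

(0.2247, 0.3804)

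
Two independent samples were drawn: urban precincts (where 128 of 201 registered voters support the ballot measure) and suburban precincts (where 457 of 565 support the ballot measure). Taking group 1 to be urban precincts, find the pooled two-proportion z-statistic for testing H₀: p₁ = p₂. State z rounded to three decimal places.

z = -4.931

p̂₁ = 128/201 = 0.63682, p̂₂ = 457/565 = 0.80885.
Pooled p̂ = (128+457)/(201+565) = 585/766 = 0.76371.
SE = √[p̂(1−p̂)(1/n₁+1/n₂)] = √[0.76371·0.23629·(1/201+1/565)] ≈ 0.034888.
z = (p̂₁ − p̂₂)/SE = (0.63682 − 0.80885)/0.034888 = -0.17203/0.034888 = -4.931.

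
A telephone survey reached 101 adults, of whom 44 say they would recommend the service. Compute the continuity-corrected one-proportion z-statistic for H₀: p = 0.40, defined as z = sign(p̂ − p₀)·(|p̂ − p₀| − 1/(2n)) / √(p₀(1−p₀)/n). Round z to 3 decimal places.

z = 0.630

Sample proportion p̂ = 44/101 = 0.43564. p̂ − p₀ = 0.035644.
Continuity correction 1/(2n) = 1/202 = 0.004950.
Corrected numerator: |0.035644| − 0.004950 = 0.030694.
SE₀ = √(0.40·0.60/101) = 0.048747.
z = +0.030694/0.048747 = 0.630.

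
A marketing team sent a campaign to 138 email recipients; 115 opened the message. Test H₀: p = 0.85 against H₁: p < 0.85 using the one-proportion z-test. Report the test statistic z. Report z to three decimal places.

z = -0.548

With x = 115 successes in n = 138, p̂ = 0.83333.
Null standard error: √(0.85·0.15/138) = √0.000923913 = 0.030396.
z = (0.83333 − 0.85)/0.030396 = -0.01667/0.030396 = -0.548.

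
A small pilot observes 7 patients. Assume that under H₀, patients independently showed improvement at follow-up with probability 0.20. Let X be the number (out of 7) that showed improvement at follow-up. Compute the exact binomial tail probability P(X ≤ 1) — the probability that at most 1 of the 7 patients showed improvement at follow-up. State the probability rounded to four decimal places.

X is binomial with n = 7 and p = 0.20.
P(X ≤ 1) = C(7,0)·0.20^0·0.80^7 + C(7,1)·0.20^1·0.80^6.
= 0.209715 + 0.367002 = 0.5767.

P = 0.5767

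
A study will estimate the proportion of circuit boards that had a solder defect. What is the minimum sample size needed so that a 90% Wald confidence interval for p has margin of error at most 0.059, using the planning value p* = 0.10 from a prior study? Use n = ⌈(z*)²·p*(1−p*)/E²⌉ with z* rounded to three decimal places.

The 90% critical value is z* = 1.645.
p*(1−p*) = 0.0900.
(z*)²·p*(1−p*)/E² = 2.706025·0.0900/0.003481 = 69.963.
Rounding up, n = 70.

n = 70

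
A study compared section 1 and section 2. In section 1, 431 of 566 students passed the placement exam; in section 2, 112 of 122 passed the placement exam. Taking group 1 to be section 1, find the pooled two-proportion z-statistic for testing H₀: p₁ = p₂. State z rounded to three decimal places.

z = -3.845

p̂₁ = 431/566 = 0.76148, p̂₂ = 112/122 = 0.91803.
Pooled p̂ = (431+112)/(566+122) = 543/688 = 0.78924.
Pooled SE = √[0.1663378·0.00996351] ≈ 0.040710.
z = (p̂₁ − p̂₂)/SE = (0.76148 − 0.91803)/0.040710 = -0.15655/0.040710 = -3.845.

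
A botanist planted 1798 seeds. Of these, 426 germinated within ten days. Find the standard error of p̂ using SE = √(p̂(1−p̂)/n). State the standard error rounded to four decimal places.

With x = 426 successes in n = 1798, p̂ = 0.23693.
p̂(1−p̂) = 0.23693·0.76307 = 0.180794.
Dividing by n and taking the root: √0.000100553 = 0.0100.

SE = 0.0100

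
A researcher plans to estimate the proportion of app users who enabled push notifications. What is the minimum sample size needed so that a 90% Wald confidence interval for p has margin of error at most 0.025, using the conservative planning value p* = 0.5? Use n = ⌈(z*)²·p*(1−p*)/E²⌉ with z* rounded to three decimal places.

n = 1083

The 90% critical value is z* = 1.645.
p*(1−p*) = 0.2500.
Required n before rounding: 2.706025 × 0.2500 / 0.025² = 1082.410.
⌈1082.410⌉ = 1083.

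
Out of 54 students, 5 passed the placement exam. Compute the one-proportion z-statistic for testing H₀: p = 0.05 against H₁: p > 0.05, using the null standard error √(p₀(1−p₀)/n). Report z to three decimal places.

z = 1.436

With x = 5 successes in n = 54, p̂ = 0.09259.
SE₀ = √(0.05·0.95/54) = 0.029659.
z = (0.09259 − 0.05)/0.029659 = 0.04259/0.029659 = 1.436.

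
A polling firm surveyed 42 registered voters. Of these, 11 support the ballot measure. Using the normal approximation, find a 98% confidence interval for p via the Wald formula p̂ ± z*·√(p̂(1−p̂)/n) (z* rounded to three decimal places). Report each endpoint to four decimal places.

(0.1041, 0.4197)

Sample proportion p̂ = 11/42 = 0.26190.
Standard error of p̂: √(0.193311/42) = √0.004602635 = 0.067843.
The 98% critical value is z* = 2.326.
Margin = 2.326·0.067843 = 0.15780.
Interval: 0.26190 ± 0.15780 → (0.1041, 0.4197).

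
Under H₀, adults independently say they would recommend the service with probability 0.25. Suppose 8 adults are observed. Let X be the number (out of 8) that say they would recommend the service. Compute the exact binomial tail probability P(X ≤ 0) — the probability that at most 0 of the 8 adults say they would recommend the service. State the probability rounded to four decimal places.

P = 0.1001

X ~ Binomial(n=8, p=0.25).
P(X ≤ 0) = C(8,0)·0.25^0·0.75^8.
= 0.100113 = 0.1001.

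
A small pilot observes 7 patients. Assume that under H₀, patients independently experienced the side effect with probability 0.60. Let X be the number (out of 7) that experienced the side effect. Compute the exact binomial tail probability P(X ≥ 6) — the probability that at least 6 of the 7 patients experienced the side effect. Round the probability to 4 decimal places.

X is binomial with n = 7 and p = 0.60.
P(X ≥ 6) = C(7,6)·0.60^6·0.40^1 + C(7,7)·0.60^7·0.40^0.
= 0.130637 + 0.027994 = 0.1586.

P = 0.1586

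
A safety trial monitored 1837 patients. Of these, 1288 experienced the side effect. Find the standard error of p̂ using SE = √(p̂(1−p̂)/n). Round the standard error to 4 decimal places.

Sample proportion p̂ = 1288/1837 = 0.70114.
p̂(1−p̂) = 0.70114·0.29886 = 0.209543.
Dividing by n and taking the root: √0.000114068 = 0.0107.

SE = 0.0107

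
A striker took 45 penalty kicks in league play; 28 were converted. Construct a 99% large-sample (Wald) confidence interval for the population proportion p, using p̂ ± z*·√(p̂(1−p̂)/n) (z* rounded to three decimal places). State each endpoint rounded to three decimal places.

(0.436, 0.808)

The sample proportion is 28/45 = 0.62222.
SE = √(p̂(1−p̂)/n) = √(0.235062/45) = 0.072274.
The 99% critical value is z* = 2.576.
Margin of error: 2.576 × 0.072274 = 0.18618.
So the interval runs from 0.436 to 0.808.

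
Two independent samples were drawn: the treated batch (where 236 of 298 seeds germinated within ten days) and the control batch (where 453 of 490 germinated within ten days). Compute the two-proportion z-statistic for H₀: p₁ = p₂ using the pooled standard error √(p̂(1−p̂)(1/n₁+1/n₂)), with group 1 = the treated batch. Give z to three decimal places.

p̂₁ = 236/298 = 0.79195, p̂₂ = 453/490 = 0.92449.
Pooled p̂ = (236+453)/(298+490) = 689/788 = 0.87437.
Pooled SE = √[0.1098505·0.00539652] ≈ 0.024348.
z = -0.13254/0.024348 = -5.444.

z = -5.444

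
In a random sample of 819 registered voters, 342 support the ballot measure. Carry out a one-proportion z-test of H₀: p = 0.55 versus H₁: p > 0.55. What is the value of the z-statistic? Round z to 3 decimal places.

With x = 342 successes in n = 819, p̂ = 0.41758.
Null standard error: √(0.55·0.45/819) = √0.000302198 = 0.017384.
Test statistic: z = -0.13242/0.017384 = -7.617.

z = -7.617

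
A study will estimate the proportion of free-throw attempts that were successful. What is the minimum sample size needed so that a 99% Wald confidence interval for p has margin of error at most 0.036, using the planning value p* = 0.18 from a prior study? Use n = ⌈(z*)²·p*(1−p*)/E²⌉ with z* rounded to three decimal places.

n = 756

For 99% confidence, z* = 2.576.
p*(1−p*) = 0.18·0.82 = 0.1476.
(z*)²·p*(1−p*)/E² = 6.635776·0.1476/0.001296 = 755.741.
⌈755.741⌉ = 756.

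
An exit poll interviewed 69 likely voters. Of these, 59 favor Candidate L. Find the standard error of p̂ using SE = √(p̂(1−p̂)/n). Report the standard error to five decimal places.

p̂ = 59/69 = 0.85507.
p̂(1−p̂) = 0.123925.
SE = √(0.123925/69) = 0.04238.

SE = 0.04238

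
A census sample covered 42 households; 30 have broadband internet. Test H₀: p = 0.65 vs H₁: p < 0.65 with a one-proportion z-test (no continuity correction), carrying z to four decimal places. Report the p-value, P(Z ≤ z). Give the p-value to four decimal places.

p-value = 0.8088

The sample proportion is 30/42 = 0.71429.
SE₀ = √(0.65·0.35/42) = 0.073598.
z = (p̂ − p₀)/SE = (30/42 − 0.65)/0.073598 ≈ 0.8735.
p-value = P(Z ≤ z) with z = 0.8735 → 0.8088.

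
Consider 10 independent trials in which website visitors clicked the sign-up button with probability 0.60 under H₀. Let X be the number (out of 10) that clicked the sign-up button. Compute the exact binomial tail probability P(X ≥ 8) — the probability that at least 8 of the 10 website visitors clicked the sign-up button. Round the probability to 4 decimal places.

P = 0.1673

X is binomial with n = 10 and p = 0.60.
P(X ≥ 8) = C(10,8)·0.60^8·0.40^2 + C(10,9)·0.60^9·0.40^1 + C(10,10)·0.60^10·0.40^0.
= 0.120932 + 0.040311 + 0.006047 = 0.1673.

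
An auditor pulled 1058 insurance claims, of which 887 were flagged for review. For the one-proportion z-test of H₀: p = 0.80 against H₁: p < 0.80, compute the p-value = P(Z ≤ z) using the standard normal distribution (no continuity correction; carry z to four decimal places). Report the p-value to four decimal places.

p-value = 0.9991

The sample proportion is 887/1058 = 0.83837.
SE₀ = √(0.80·0.20/1058) = 0.012298.
z = (p̂ − p₀)/SE = (887/1058 − 0.80)/0.012298 ≈ 3.1205.
p-value = P(Z ≤ z) with z = 3.1205 → 0.9991.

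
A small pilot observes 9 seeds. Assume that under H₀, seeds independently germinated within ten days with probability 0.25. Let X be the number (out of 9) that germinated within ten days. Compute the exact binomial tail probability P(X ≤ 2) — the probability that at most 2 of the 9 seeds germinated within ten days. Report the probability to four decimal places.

P = 0.6007

X is binomial with n = 9 and p = 0.25.
P(X ≤ 2) = C(9,0)·0.25^0·0.75^9 + C(9,1)·0.25^1·0.75^8 + C(9,2)·0.25^2·0.75^7.
= 0.075085 + 0.225254 + 0.300339 = 0.6007.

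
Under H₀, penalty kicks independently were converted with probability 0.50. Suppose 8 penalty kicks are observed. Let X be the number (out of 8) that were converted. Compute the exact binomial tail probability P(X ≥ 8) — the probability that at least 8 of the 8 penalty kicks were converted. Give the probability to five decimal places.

P = 0.00391

X is binomial with n = 8 and p = 0.50.
P(X ≥ 8) = C(8,8)·0.50^8·0.50^0.
= 0.003906 = 0.00391.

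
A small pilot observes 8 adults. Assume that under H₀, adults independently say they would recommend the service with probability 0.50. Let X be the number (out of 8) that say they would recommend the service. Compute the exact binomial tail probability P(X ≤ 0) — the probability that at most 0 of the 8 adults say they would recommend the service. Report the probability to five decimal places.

P = 0.00391

X is binomial with n = 8 and p = 0.50.
P(X ≤ 0) = C(8,0)·0.50^0·0.50^8.
= 0.003906 = 0.00391.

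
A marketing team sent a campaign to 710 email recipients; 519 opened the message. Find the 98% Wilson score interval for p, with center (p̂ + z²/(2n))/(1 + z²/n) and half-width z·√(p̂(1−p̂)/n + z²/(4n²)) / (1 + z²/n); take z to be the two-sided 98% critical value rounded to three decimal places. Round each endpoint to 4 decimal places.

(0.6906, 0.7678)

Here p̂ = 519/710 = 0.73099 and z = 2.326 (z² = 5.410276).
Denominator 1 + z²/n = 1 + 5.410276/710 = 1.007620.
Center = (0.73099 + 0.003810)/1.007620 = 0.72924.
Radicand: p̂(1−p̂)/n + z²/(4n²) = 0.000276966 + 0.000002683 = 0.000279649.
Half-width = z·√(radicand)/denom = 2.326·0.016723/1.007620 = 0.03860.
CI: 0.72924 ± 0.03860 = (0.6906, 0.7678).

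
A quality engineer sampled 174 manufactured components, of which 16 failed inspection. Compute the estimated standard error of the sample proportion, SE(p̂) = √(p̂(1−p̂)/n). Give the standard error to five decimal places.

With x = 16 successes in n = 174, p̂ = 0.09195.
p̂(1−p̂) = 0.083495.
SE = √(0.083495/174) = √0.000479856 = 0.02191.

SE = 0.02191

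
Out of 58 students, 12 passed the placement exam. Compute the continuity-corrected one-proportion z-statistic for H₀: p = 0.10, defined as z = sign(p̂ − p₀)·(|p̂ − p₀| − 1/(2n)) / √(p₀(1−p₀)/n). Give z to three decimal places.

z = 2.495

The sample proportion is 12/58 = 0.20690. p̂ − p₀ = 0.106897.
1/(2n) = 0.008621.
Corrected numerator: |0.106897| − 0.008621 = 0.098276.
Null standard error: √(0.10·0.90/58) = √0.001551724 = 0.039392.
z = +0.098276/0.039392 = 2.495.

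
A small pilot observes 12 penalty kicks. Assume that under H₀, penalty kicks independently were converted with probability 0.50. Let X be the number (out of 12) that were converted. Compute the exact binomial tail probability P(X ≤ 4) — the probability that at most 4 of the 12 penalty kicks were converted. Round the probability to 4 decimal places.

X ~ Binomial(n=12, p=0.50).
P(X ≤ 4) = Σ_{j=0}^{4} C(12,j)·0.50^j·0.50^{12−j}.
= 0.000244 + 0.002930 + 0.016113 + 0.053711 + 0.120850 = 0.1938.

P = 0.1938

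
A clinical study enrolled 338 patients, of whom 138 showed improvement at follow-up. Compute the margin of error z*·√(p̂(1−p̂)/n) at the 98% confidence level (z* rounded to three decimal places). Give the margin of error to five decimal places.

ME = 0.06219

Sample proportion p̂ = 138/338 = 0.40828.
Standard error of p̂: √(0.241588/338) = √0.000714758 = 0.026735.
The 98% critical value is z* = 2.326.
So ME = 0.06219.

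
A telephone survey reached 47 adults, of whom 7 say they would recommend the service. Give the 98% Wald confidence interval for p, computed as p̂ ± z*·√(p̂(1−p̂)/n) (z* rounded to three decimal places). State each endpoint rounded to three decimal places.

The sample proportion is 7/47 = 0.14894.
SE = √(p̂(1−p̂)/n) = √(0.126754/47) = 0.051932.
z* = 2.326 at the 98% level.
Margin of error: 2.326 × 0.051932 = 0.12079.
CI: 0.14894 ± 0.12079 = (0.028, 0.270).

(0.028, 0.270)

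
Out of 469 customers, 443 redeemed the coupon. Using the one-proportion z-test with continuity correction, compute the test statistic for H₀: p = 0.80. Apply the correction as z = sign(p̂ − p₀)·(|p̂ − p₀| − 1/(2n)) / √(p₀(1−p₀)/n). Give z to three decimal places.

Sample proportion p̂ = 443/469 = 0.94456. p̂ − p₀ = 0.144563.
1/(2n) = 0.001066.
Corrected numerator: |0.144563| − 0.001066 = 0.143497.
Under H₀, SE = √(p₀(1−p₀)/n) = √(0.80·0.20/469) = √0.000341151 = 0.018470.
z = (+)0.143497/0.018470 = 7.769.

z = 7.769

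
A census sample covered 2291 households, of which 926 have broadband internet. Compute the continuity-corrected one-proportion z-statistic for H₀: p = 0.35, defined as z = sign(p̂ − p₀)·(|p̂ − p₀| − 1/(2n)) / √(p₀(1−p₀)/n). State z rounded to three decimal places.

The sample proportion is 926/2291 = 0.40419. p̂ − p₀ = 0.054190.
1/(2n) = 0.000218.
Corrected numerator: |0.054190| − 0.000218 = 0.053972.
Under H₀, SE = √(p₀(1−p₀)/n) = √(0.35·0.65/2291) = √0.000099302 = 0.009965.
z = +0.053972/0.009965 = 5.416.

z = 5.416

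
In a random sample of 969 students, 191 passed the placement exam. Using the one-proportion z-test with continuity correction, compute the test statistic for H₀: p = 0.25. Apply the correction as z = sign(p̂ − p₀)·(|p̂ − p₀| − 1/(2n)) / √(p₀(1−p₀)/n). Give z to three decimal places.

z = -3.765

p̂ = 191/969 = 0.19711. p̂ − p₀ = -0.052890.
1/(2n) = 0.000516.
Corrected numerator: |-0.052890| − 0.000516 = 0.052374.
Null standard error: √(0.25·0.75/969) = √0.000193498 = 0.013910.
z = −0.052374/0.013910 = -3.765.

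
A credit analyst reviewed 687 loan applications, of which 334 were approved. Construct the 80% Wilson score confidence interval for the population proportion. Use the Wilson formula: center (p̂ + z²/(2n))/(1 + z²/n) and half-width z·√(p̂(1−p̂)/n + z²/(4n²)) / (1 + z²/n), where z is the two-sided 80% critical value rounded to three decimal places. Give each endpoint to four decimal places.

p̂ = 334/687 = 0.48617; z = 1.282, so z² = 1.643524.
Denominator 1 + z²/n = 1 + 1.643524/687 = 1.002392.
Adjusted center: (0.48617 + z²/(2n))/1.002392 = 0.48620.
Radicand: p̂(1−p̂)/n + z²/(4n²) = 0.000363623 + 0.000000871 = 0.000364494.
Half-width = 1.282·√0.000364494/1.002392 = 0.02442.
So the interval runs from 0.4618 to 0.5106.

(0.4618, 0.5106)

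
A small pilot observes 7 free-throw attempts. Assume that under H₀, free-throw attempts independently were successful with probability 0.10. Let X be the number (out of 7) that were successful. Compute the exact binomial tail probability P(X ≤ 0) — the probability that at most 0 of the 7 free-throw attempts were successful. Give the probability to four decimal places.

X ~ Binomial(n=7, p=0.10).
P(X ≤ 0) = C(7,0)·0.10^0·0.90^7.
= 0.478297 = 0.4783.

P = 0.4783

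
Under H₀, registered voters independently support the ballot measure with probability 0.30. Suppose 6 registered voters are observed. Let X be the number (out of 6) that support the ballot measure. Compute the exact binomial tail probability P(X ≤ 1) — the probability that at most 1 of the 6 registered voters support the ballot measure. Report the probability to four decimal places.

P = 0.4202

X ~ Binomial(n=6, p=0.30).
P(X ≤ 1) = C(6,0)·0.30^0·0.70^6 + C(6,1)·0.30^1·0.70^5.
= 0.117649 + 0.302526 = 0.4202.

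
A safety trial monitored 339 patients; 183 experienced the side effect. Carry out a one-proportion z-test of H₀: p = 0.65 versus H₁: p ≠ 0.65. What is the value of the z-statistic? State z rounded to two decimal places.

z = -4.25

The sample proportion is 183/339 = 0.53982.
Null standard error: √(0.65·0.35/339) = √0.000671091 = 0.025905.
z = (p̂ − p₀)/SE = (0.53982 − 0.65)/0.025905 = -4.25.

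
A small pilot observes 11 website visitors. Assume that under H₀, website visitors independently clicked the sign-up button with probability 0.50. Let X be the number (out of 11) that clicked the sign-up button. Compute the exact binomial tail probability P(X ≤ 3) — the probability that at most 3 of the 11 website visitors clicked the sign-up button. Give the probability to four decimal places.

P = 0.1133

X is binomial with n = 11 and p = 0.50.
P(X ≤ 3) = C(11,0)·0.50^0·0.50^11 + C(11,1)·0.50^1·0.50^10 + C(11,2)·0.50^2·0.50^9 + C(11,3)·0.50^3·0.50^8.
= 0.000488 + 0.005371 + 0.026855 + 0.080566 = 0.1133.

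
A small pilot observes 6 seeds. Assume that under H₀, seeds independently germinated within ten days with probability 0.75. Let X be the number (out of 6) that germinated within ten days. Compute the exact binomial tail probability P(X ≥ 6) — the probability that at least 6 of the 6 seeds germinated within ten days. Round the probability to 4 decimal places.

X ~ Binomial(n=6, p=0.75).
P(X ≥ 6) = C(6,6)·0.75^6·0.25^0.
= 0.177979 = 0.1780.

P = 0.1780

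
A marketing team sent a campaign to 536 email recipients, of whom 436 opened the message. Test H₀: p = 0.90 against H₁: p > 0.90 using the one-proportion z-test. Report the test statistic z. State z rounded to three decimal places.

z = -6.681

The sample proportion is 436/536 = 0.81343.
SE₀ = √(0.90·0.10/536) = 0.012958.
z = (p̂ − p₀)/SE = (0.81343 − 0.90)/0.012958 = -6.681.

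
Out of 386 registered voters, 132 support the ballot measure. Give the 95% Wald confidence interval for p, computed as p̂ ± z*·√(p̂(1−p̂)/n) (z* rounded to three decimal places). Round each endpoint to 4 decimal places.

Sample proportion p̂ = 132/386 = 0.34197.
SE(p̂) = √(0.34197·0.65803/386) = 0.024145.
z* = 1.960 at the 95% level.
Margin of error: 1.960 × 0.024145 = 0.04732.
So the interval runs from 0.2946 to 0.3893.

(0.2946, 0.3893)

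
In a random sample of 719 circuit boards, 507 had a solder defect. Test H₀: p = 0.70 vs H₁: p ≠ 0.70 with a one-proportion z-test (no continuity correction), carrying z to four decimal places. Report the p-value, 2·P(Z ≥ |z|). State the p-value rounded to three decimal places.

p-value = 0.763

p̂ = 507/719 = 0.70515.
SE₀ = √(0.70·0.30/719) = 0.017090.
Test statistic (full precision, shown to 4 dp): z = (507/719 − 0.70)/SE₀ ≈ 0.3011.
p-value = 2·P(Z ≥ |z|) with z = 0.3011 → 0.763.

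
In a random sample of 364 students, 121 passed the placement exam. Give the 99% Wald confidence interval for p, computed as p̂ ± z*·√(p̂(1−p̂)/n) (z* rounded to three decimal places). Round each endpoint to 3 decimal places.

Sample proportion p̂ = 121/364 = 0.33242.
Standard error of p̂: √(0.221916/364) = √0.000609660 = 0.024691.
z* = 2.576 at the 99% level.
Margin of error: 2.576 × 0.024691 = 0.06360.
Interval: 0.33242 ± 0.06360 → (0.269, 0.396).

(0.269, 0.396)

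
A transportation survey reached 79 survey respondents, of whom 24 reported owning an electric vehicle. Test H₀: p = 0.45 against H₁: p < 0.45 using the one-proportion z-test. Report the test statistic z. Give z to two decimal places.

p̂ = 24/79 = 0.30380.
Under H₀, SE = √(p₀(1−p₀)/n) = √(0.45·0.55/79) = √0.003132911 = 0.055972.
z = (p̂ − p₀)/SE = (0.30380 − 0.45)/0.055972 = -2.61.

z = -2.61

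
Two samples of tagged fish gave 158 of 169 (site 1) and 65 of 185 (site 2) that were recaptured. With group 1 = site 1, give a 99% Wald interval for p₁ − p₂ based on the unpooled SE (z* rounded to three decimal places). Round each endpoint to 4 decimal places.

(0.4808, 0.6863)

p̂₁ = 158/169 = 0.93491, p̂₂ = 65/185 = 0.35135; p̂₁ − p̂₂ = 0.58356.
Unpooled SE = √(p̂₁(1−p̂₁)/n₁ + p̂₂(1−p̂₂)/n₂) = √(0.000360072 + 0.001231911) = 0.039900.
z* = 2.576 at the 99% level. Margin = 2.576·0.039900 = 0.10278.
Interval: 0.58356 ± 0.10278 → (0.4808, 0.6863).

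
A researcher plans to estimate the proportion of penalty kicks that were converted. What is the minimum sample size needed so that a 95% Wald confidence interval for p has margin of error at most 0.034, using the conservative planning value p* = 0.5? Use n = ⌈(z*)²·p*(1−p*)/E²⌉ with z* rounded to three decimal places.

For 95% confidence, z* = 1.960.
p*(1−p*) = 0.2500.
Required n before rounding: 3.841600 × 0.2500 / 0.034² = 830.796.
⌈830.796⌉ = 831.

n = 831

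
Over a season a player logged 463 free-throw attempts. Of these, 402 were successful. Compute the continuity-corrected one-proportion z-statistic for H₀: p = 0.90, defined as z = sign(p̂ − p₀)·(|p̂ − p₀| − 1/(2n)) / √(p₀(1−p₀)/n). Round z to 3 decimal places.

z = -2.200

The sample proportion is 402/463 = 0.86825. p̂ − p₀ = -0.031749.
1/(2n) = 0.001080.
Corrected numerator: |-0.031749| − 0.001080 = 0.030669.
Under H₀, SE = √(p₀(1−p₀)/n) = √(0.90·0.10/463) = √0.000194384 = 0.013942.
z = −0.030669/0.013942 = -2.200.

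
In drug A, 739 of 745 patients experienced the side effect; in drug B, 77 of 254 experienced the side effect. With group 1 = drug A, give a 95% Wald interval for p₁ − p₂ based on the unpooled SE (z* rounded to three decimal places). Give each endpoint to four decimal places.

(0.6319, 0.7457)

p̂₁ = 0.99195, p̂₂ = 0.30315, so the observed difference is 0.68880.
Unpooled SE = √(p̂₁(1−p̂₁)/n₁ + p̂₂(1−p̂₂)/n₂) = √(0.000010723 + 0.000831693) = 0.029024.
For 95% confidence, z* = 1.960. Margin of error = 0.05689.
Interval: 0.68880 ± 0.05689 → (0.6319, 0.7457).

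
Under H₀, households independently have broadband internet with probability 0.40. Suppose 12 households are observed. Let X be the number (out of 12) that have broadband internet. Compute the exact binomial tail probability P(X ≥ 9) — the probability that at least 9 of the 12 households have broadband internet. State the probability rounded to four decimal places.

P = 0.0153

X is binomial with n = 12 and p = 0.40.
P(X ≥ 9) = C(12,9)·0.40^9·0.60^3 + C(12,10)·0.40^10·0.60^2 + C(12,11)·0.40^11·0.60^1 + C(12,12)·0.40^12·0.60^0.
= 0.012457 + 0.002491 + 0.000302 + 0.000017 = 0.0153.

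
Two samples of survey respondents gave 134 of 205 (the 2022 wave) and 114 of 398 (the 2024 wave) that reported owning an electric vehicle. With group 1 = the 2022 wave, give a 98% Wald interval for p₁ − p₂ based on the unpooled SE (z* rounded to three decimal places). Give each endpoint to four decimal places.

(0.2737, 0.4608)

p̂₁ = 134/205 = 0.65366, p̂₂ = 114/398 = 0.28643; p̂₁ − p̂₂ = 0.36723.
Unpooled SE = √(p̂₁(1−p̂₁)/n₁ + p̂₂(1−p̂₂)/n₂) = √(0.001104337 + 0.000513540) = 0.040223.
The 98% critical value is z* = 2.326. Margin = 2.326·0.040223 = 0.09356.
CI: 0.36723 ± 0.09356 = (0.2737, 0.4608).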